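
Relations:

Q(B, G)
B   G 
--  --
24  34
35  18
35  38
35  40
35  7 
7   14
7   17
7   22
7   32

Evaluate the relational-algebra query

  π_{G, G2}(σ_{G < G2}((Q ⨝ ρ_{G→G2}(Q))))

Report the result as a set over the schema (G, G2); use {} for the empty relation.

{(14, 17), (14, 22), (14, 32), (17, 22), (17, 32), (18, 38), (18, 40), (22, 32), (38, 40), (7, 18), (7, 38), (7, 40)}

ρ[G→G2]: schema becomes (B, G2); tuples unchanged.
Natural join on B: {(24, 34, 34), (35, 18, 18), (35, 18, 38), (35, 18, 40), (35, 18, 7), (35, 38, 18), (35, 38, 38), (35, 38, 40), (35, 38, 7), (35, 40, 18), (35, 40, 38), (35, 40, 40), (35, 40, 7), (35, 7, 18), (35, 7, 38), (35, 7, 40), (35, 7, 7), (7, 14, 14), (7, 14, 17), (7, 14, 22), (7, 14, 32), (7, 17, 14), (7, 17, 17), (7, 17, 22), (7, 17, 32), (7, 22, 14), (7, 22, 17), (7, 22, 22), (7, 22, 32), (7, 32, 14), (7, 32, 17), (7, 32, 22), (7, 32, 32)}
Apply σ_{G < G2}; surviving tuples: {(35, 18, 38), (35, 18, 40), (35, 38, 40), (35, 7, 18), (35, 7, 38), (35, 7, 40), (7, 14, 17), (7, 14, 22), (7, 14, 32), (7, 17, 22), (7, 17, 32), (7, 22, 32)}
π[G, G2]: project onto (G, G2) → {(14, 17), (14, 22), (14, 32), (17, 22), (17, 32), (18, 38), (18, 40), (22, 32), (38, 40), (7, 18), (7, 38), (7, 40)}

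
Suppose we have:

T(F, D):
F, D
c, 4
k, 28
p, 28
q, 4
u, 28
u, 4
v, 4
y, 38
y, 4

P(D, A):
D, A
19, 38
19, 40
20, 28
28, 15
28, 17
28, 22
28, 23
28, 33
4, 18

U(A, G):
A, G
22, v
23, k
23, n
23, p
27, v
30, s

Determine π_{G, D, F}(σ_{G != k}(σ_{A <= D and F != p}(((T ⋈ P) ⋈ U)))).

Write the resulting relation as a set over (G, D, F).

T ⋈ P (natural join on D): {(c, 4, 18), (k, 28, 15), (k, 28, 17), (k, 28, 22), (k, 28, 23), (k, 28, 33), (p, 28, 15), (p, 28, 17), (p, 28, 22), (p, 28, 23), (p, 28, 33), (q, 4, 18), (u, 28, 15), (u, 28, 17), (u, 28, 22), (u, 28, 23), (u, 28, 33), (u, 4, 18), (v, 4, 18), (y, 4, 18)}
(T ⋈ P) ⋈ U (natural join on A): {(k, 28, 22, v), (k, 28, 23, k), (k, 28, 23, n), (k, 28, 23, p), (p, 28, 22, v), (p, 28, 23, k), (p, 28, 23, n), (p, 28, 23, p), (u, 28, 22, v), (u, 28, 23, k), (u, 28, 23, n), (u, 28, 23, p)}
Apply σ_{A <= D and F != p}; surviving tuples: {(k, 28, 22, v), (k, 28, 23, k), (k, 28, 23, n), (k, 28, 23, p), (u, 28, 22, v), (u, 28, 23, k), (u, 28, 23, n), (u, 28, 23, p)}
Apply σ_{G != k}; surviving tuples: {(k, 28, 22, v), (k, 28, 23, n), (k, 28, 23, p), (u, 28, 22, v), (u, 28, 23, n), (u, 28, 23, p)}
Keep only column(s) G, D, F: {(n, 28, k), (n, 28, u), (p, 28, k), (p, 28, u), (v, 28, k), (v, 28, u)}

{(n, 28, k), (n, 28, u), (p, 28, k), (p, 28, u), (v, 28, k), (v, 28, u)}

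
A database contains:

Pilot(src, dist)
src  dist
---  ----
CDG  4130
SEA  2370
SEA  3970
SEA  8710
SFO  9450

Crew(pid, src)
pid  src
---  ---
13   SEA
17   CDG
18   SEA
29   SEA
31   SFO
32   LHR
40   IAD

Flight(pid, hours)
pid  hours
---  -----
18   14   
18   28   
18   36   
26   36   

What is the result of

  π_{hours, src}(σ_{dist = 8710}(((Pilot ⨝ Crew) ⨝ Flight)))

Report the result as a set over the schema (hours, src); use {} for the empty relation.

Pilot ⋈ Crew (natural join on src): {(CDG, 4130, 17), (SEA, 2370, 13), (SEA, 2370, 18), (SEA, 2370, 29), (SEA, 3970, 13), (SEA, 3970, 18), (SEA, 3970, 29), (SEA, 8710, 13), (SEA, 8710, 18), (SEA, 8710, 29), (SFO, 9450, 31)}
(Pilot ⨝ Crew) ⋈ Flight (natural join on pid): {(SEA, 2370, 18, 14), (SEA, 2370, 18, 28), (SEA, 2370, 18, 36), (SEA, 3970, 18, 14), (SEA, 3970, 18, 28), (SEA, 3970, 18, 36), (SEA, 8710, 18, 14), (SEA, 8710, 18, 28), (SEA, 8710, 18, 36)}
Selection dist = 8710: {(SEA, 8710, 18, 14), (SEA, 8710, 18, 28), (SEA, 8710, 18, 36)}
π_{hours, src} gives {(14, SEA), (28, SEA), (36, SEA)}.

{(14, SEA), (28, SEA), (36, SEA)}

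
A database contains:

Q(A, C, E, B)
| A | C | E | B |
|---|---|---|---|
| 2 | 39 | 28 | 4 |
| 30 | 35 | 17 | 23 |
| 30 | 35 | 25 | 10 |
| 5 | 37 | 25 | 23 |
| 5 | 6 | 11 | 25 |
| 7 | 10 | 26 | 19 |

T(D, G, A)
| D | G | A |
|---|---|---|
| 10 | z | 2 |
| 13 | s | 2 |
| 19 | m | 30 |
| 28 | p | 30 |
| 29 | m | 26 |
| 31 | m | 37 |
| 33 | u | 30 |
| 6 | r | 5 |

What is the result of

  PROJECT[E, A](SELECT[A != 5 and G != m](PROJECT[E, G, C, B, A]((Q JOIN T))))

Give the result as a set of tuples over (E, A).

{(17, 30), (25, 30), (28, 2)}

Q ⋈ T (natural join on A): {(2, 39, 28, 4, 10, z), (2, 39, 28, 4, 13, s), (30, 35, 17, 23, 19, m), (30, 35, 17, 23, 28, p), (30, 35, 17, 23, 33, u), (30, 35, 25, 10, 19, m), (30, 35, 25, 10, 28, p), (30, 35, 25, 10, 33, u), (5, 37, 25, 23, 6, r), (5, 6, 11, 25, 6, r)}
Projecting to E, G, C, B, A: {(11, r, 6, 25, 5), (17, m, 35, 23, 30), (17, p, 35, 23, 30), (17, u, 35, 23, 30), (25, m, 35, 10, 30), (25, p, 35, 10, 30), (25, r, 37, 23, 5), (25, u, 35, 10, 30), (28, s, 39, 4, 2), (28, z, 39, 4, 2)}
σ[A != 5 and G != m]: keep tuples satisfying A != 5 and G != m → {(17, p, 35, 23, 30), (17, u, 35, 23, 30), (25, p, 35, 10, 30), (25, u, 35, 10, 30), (28, s, 39, 4, 2), (28, z, 39, 4, 2)}
Projecting to E, A (3 duplicate(s) eliminated): {(17, 30), (25, 30), (28, 2)}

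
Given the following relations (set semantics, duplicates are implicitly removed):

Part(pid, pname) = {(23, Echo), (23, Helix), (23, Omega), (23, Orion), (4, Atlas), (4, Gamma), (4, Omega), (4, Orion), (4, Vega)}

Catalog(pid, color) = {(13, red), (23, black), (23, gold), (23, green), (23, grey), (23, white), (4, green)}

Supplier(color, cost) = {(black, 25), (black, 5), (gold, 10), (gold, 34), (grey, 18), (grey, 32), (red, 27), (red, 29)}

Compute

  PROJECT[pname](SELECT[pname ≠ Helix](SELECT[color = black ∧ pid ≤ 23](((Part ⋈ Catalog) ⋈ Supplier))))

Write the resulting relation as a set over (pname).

Natural join on pid: {(23, Echo, black), (23, Echo, gold), (23, Echo, green), (23, Echo, grey), (23, Echo, white), (23, Helix, black), (23, Helix, gold), (23, Helix, green), (23, Helix, grey), (23, Helix, white), (23, Omega, black), (23, Omega, gold), (23, Omega, green), (23, Omega, grey), (23, Omega, white), (23, Orion, black), (23, Orion, gold), (23, Orion, green), (23, Orion, grey), (23, Orion, white), (4, Atlas, green), (4, Gamma, green), (4, Omega, green), (4, Orion, green), (4, Vega, green)}
Natural join on color: {(23, Echo, black, 25), (23, Echo, black, 5), (23, Echo, gold, 10), (23, Echo, gold, 34), (23, Echo, grey, 18), (23, Echo, grey, 32), (23, Helix, black, 25), (23, Helix, black, 5), (23, Helix, gold, 10), (23, Helix, gold, 34), (23, Helix, grey, 18), (23, Helix, grey, 32), (23, Omega, black, 25), (23, Omega, black, 5), (23, Omega, gold, 10), (23, Omega, gold, 34), (23, Omega, grey, 18), (23, Omega, grey, 32), (23, Orion, black, 25), (23, Orion, black, 5), (23, Orion, gold, 10), (23, Orion, gold, 34), (23, Orion, grey, 18), (23, Orion, grey, 32)}
Filtering on color = black ∧ pid ≤ 23 leaves {(23, Echo, black, 25), (23, Echo, black, 5), (23, Helix, black, 25), (23, Helix, black, 5), (23, Omega, black, 25), (23, Omega, black, 5), (23, Orion, black, 25), (23, Orion, black, 5)}.
Filtering on pname ≠ Helix leaves {(23, Echo, black, 25), (23, Echo, black, 5), (23, Omega, black, 25), (23, Omega, black, 5), (23, Orion, black, 25), (23, Orion, black, 5)}.
Projecting to pname (3 duplicate(s) eliminated): {Echo, Omega, Orion}

{Echo, Omega, Orion}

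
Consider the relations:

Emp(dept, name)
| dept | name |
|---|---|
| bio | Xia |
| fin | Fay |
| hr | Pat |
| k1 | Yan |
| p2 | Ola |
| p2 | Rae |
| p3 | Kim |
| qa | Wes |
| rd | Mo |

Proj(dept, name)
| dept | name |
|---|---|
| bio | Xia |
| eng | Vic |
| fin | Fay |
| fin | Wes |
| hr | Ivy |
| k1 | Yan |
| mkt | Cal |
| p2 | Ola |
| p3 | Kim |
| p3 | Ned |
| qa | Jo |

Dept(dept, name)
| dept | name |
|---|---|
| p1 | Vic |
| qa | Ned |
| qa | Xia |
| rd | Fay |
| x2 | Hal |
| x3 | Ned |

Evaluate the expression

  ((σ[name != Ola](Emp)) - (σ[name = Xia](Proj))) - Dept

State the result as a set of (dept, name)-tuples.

Filtering on name != Ola leaves {(bio, Xia), (fin, Fay), (hr, Pat), (k1, Yan), (p2, Rae), (p3, Kim), (qa, Wes), (rd, Mo)}.
Filtering on name = Xia leaves {(bio, Xia)}.
Taking the difference: {(fin, Fay), (hr, Pat), (k1, Yan), (p2, Rae), (p3, Kim), (qa, Wes), (rd, Mo)}
Taking the difference: {(fin, Fay), (hr, Pat), (k1, Yan), (p2, Rae), (p3, Kim), (qa, Wes), (rd, Mo)}

{(fin, Fay), (hr, Pat), (k1, Yan), (p2, Rae), (p3, Kim), (qa, Wes), (rd, Mo)}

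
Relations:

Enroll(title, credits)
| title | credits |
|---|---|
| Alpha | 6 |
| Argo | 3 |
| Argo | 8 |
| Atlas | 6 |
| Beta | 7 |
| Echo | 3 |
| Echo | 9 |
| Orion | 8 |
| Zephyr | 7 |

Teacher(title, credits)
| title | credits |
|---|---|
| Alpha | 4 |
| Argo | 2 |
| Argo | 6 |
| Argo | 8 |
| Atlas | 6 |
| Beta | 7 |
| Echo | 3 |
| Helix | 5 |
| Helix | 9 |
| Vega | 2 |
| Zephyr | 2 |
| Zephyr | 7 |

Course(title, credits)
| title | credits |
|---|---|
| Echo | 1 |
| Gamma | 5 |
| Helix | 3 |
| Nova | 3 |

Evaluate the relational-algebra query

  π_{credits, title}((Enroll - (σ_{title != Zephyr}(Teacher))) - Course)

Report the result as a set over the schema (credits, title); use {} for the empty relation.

Selection title != Zephyr: {(Alpha, 4), (Argo, 2), (Argo, 6), (Argo, 8), (Atlas, 6), (Beta, 7), (Echo, 3), (Helix, 5), (Helix, 9), (Vega, 2)}
Taking the difference: {(Alpha, 6), (Argo, 3), (Echo, 9), (Orion, 8), (Zephyr, 7)}
Taking the difference: {(Alpha, 6), (Argo, 3), (Echo, 9), (Orion, 8), (Zephyr, 7)}
π[credits, title]: project onto (credits, title) → {(3, Argo), (6, Alpha), (7, Zephyr), (8, Orion), (9, Echo)}

{(3, Argo), (6, Alpha), (7, Zephyr), (8, Orion), (9, Echo)}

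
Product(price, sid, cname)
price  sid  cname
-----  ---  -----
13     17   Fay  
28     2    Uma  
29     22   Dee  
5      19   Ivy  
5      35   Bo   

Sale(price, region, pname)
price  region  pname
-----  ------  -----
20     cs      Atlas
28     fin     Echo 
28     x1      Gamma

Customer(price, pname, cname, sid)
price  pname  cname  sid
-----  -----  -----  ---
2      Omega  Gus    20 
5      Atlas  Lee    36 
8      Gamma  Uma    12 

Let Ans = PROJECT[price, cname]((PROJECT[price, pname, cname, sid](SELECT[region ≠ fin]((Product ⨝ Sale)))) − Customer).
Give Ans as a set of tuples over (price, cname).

Joining Product and Sale on price yields {(28, 2, Uma, fin, Echo), (28, 2, Uma, x1, Gamma)}.
σ[region ≠ fin]: keep tuples satisfying region ≠ fin → {(28, 2, Uma, x1, Gamma)}
Keep only column(s) price, pname, cname, sid: {(28, Gamma, Uma, 2)}
Taking the difference: {(28, Gamma, Uma, 2)}
Keep only column(s) price, cname: {(28, Uma)}

{(28, Uma)}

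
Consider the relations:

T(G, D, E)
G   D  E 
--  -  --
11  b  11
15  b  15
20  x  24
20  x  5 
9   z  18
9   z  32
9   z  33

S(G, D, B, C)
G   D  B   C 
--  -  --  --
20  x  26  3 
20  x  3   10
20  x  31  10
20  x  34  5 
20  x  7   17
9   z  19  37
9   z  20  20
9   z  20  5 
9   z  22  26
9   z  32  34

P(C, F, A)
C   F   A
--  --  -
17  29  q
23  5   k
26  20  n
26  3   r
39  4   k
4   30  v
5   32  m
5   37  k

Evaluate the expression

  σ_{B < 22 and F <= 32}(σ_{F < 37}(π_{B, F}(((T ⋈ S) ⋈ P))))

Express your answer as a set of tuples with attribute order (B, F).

{(20, 32), (7, 29)}

Joining T and S on G, D yields {(20, x, 24, 26, 3), (20, x, 24, 3, 10), (20, x, 24, 31, 10), (20, x, 24, 34, 5), (20, x, 24, 7, 17), (20, x, 5, 26, 3), (20, x, 5, 3, 10), (20, x, 5, 31, 10), (20, x, 5, 34, 5), (20, x, 5, 7, 17), (9, z, 18, 19, 37), (9, z, 18, 20, 20), (9, z, 18, 20, 5), (9, z, 18, 22, 26), (9, z, 18, 32, 34), (9, z, 32, 19, 37), (9, z, 32, 20, 20), (9, z, 32, 20, 5), (9, z, 32, 22, 26), (9, z, 32, 32, 34), (9, z, 33, 19, 37), (9, z, 33, 20, 20), (9, z, 33, 20, 5), (9, z, 33, 22, 26), (9, z, 33, 32, 34)}.
Joining (T ⋈ S) and P on C yields {(20, x, 24, 34, 5, 32, m), (20, x, 24, 34, 5, 37, k), (20, x, 24, 7, 17, 29, q), (20, x, 5, 34, 5, 32, m), (20, x, 5, 34, 5, 37, k), (20, x, 5, 7, 17, 29, q), (9, z, 18, 20, 5, 32, m), (9, z, 18, 20, 5, 37, k), (9, z, 18, 22, 26, 20, n), (9, z, 18, 22, 26, 3, r), (9, z, 32, 20, 5, 32, m), (9, z, 32, 20, 5, 37, k), (9, z, 32, 22, 26, 20, n), (9, z, 32, 22, 26, 3, r), (9, z, 33, 20, 5, 32, m), (9, z, 33, 20, 5, 37, k), (9, z, 33, 22, 26, 20, n), (9, z, 33, 22, 26, 3, r)}.
π[B, F]: project onto (B, F) (11 duplicate(s) eliminated) → {(20, 32), (20, 37), (22, 20), (22, 3), (34, 32), (34, 37), (7, 29)}
σ[F < 37]: keep tuples satisfying F < 37 → {(20, 32), (22, 20), (22, 3), (34, 32), (7, 29)}
σ[B < 22 and F <= 32]: keep tuples satisfying B < 22 and F <= 32 → {(20, 32), (7, 29)}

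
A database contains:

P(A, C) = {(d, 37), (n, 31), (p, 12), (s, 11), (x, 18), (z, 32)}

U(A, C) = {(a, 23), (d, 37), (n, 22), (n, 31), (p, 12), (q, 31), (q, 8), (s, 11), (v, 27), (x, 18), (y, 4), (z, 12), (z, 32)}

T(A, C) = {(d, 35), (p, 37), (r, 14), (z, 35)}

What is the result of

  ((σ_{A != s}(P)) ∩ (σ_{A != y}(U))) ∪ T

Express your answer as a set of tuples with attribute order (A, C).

Apply σ_{A != s}; surviving tuples: {(d, 37), (n, 31), (p, 12), (x, 18), (z, 32)}
Apply σ_{A != y}; surviving tuples: {(a, 23), (d, 37), (n, 22), (n, 31), (p, 12), (q, 31), (q, 8), (s, 11), (v, 27), (x, 18), (z, 12), (z, 32)}
Intersection: {(d, 37), (n, 31), (p, 12), (x, 18), (z, 32)} with {(a, 23), (d, 37), (n, 22), (n, 31), (p, 12), (q, 31), (q, 8), (s, 11), (v, 27), (x, 18), (z, 12), (z, 32)} → {(d, 37), (n, 31), (p, 12), (x, 18), (z, 32)}
Union: {(d, 37), (n, 31), (p, 12), (x, 18), (z, 32)} with {(d, 35), (p, 37), (r, 14), (z, 35)} → {(d, 35), (d, 37), (n, 31), (p, 12), (p, 37), (r, 14), (x, 18), (z, 32), (z, 35)}

{(d, 35), (d, 37), (n, 31), (p, 12), (p, 37), (r, 14), (x, 18), (z, 32), (z, 35)}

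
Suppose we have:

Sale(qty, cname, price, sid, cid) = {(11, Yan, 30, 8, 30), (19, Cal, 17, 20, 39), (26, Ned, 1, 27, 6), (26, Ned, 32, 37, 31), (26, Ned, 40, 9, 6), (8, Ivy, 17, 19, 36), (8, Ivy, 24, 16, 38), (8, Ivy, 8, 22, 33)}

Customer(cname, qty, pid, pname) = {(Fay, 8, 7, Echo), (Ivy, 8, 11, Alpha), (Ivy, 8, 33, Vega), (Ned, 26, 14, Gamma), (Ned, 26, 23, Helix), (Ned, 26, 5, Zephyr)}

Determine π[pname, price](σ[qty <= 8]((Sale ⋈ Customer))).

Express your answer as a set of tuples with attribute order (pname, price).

Sale ⋈ Customer (natural join on qty, cname): {(26, Ned, 1, 27, 6, 14, Gamma), (26, Ned, 1, 27, 6, 23, Helix), (26, Ned, 1, 27, 6, 5, Zephyr), (26, Ned, 32, 37, 31, 14, Gamma), (26, Ned, 32, 37, 31, 23, Helix), (26, Ned, 32, 37, 31, 5, Zephyr), (26, Ned, 40, 9, 6, 14, Gamma), (26, Ned, 40, 9, 6, 23, Helix), (26, Ned, 40, 9, 6, 5, Zephyr), (8, Ivy, 17, 19, 36, 11, Alpha), (8, Ivy, 17, 19, 36, 33, Vega), (8, Ivy, 24, 16, 38, 11, Alpha), (8, Ivy, 24, 16, 38, 33, Vega), (8, Ivy, 8, 22, 33, 11, Alpha), (8, Ivy, 8, 22, 33, 33, Vega)}
Filtering on qty <= 8 leaves {(8, Ivy, 17, 19, 36, 11, Alpha), (8, Ivy, 17, 19, 36, 33, Vega), (8, Ivy, 24, 16, 38, 11, Alpha), (8, Ivy, 24, 16, 38, 33, Vega), (8, Ivy, 8, 22, 33, 11, Alpha), (8, Ivy, 8, 22, 33, 33, Vega)}.
Projecting to pname, price: {(Alpha, 17), (Alpha, 24), (Alpha, 8), (Vega, 17), (Vega, 24), (Vega, 8)}

{(Alpha, 17), (Alpha, 24), (Alpha, 8), (Vega, 17), (Vega, 24), (Vega, 8)}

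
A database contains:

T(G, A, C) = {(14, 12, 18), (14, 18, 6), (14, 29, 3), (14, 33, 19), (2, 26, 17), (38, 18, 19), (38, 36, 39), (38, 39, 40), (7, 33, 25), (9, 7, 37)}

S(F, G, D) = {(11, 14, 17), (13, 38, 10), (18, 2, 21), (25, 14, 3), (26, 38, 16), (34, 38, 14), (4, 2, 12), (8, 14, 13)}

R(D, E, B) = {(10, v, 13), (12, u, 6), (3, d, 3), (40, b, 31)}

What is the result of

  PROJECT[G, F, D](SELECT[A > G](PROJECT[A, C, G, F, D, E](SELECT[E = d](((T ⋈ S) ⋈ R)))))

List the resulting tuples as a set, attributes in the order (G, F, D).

Joining T and S on G yields {(14, 12, 18, 11, 17), (14, 12, 18, 25, 3), (14, 12, 18, 8, 13), (14, 18, 6, 11, 17), (14, 18, 6, 25, 3), (14, 18, 6, 8, 13), (14, 29, 3, 11, 17), (14, 29, 3, 25, 3), (14, 29, 3, 8, 13), (14, 33, 19, 11, 17), (14, 33, 19, 25, 3), (14, 33, 19, 8, 13), (2, 26, 17, 18, 21), (2, 26, 17, 4, 12), (38, 18, 19, 13, 10), (38, 18, 19, 26, 16), (38, 18, 19, 34, 14), (38, 36, 39, 13, 10), (38, 36, 39, 26, 16), (38, 36, 39, 34, 14), (38, 39, 40, 13, 10), (38, 39, 40, 26, 16), (38, 39, 40, 34, 14)}.
Joining (T ⋈ S) and R on D yields {(14, 12, 18, 25, 3, d, 3), (14, 18, 6, 25, 3, d, 3), (14, 29, 3, 25, 3, d, 3), (14, 33, 19, 25, 3, d, 3), (2, 26, 17, 4, 12, u, 6), (38, 18, 19, 13, 10, v, 13), (38, 36, 39, 13, 10, v, 13), (38, 39, 40, 13, 10, v, 13)}.
Selection E = d: {(14, 12, 18, 25, 3, d, 3), (14, 18, 6, 25, 3, d, 3), (14, 29, 3, 25, 3, d, 3), (14, 33, 19, 25, 3, d, 3)}
π_{A, C, G, F, D, E} gives {(12, 18, 14, 25, 3, d), (18, 6, 14, 25, 3, d), (29, 3, 14, 25, 3, d), (33, 19, 14, 25, 3, d)}.
Selection A > G: {(18, 6, 14, 25, 3, d), (29, 3, 14, 25, 3, d), (33, 19, 14, 25, 3, d)}
π_{G, F, D} gives {(14, 25, 3)} (2 duplicate(s) eliminated).

{(14, 25, 3)}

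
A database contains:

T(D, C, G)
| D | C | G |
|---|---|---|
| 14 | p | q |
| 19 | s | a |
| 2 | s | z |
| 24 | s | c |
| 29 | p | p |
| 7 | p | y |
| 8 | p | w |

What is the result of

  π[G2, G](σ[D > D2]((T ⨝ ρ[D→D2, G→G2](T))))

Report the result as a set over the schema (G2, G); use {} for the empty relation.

{(a, c), (q, p), (w, p), (w, q), (y, p), (y, q), (y, w), (z, a), (z, c)}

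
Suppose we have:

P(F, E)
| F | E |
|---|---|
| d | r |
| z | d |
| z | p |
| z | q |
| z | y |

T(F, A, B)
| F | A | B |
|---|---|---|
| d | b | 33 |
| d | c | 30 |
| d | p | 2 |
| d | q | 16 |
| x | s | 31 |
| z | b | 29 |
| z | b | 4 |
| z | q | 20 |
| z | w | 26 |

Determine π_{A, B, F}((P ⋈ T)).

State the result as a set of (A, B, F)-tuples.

Natural join on F: {(d, r, b, 33), (d, r, c, 30), (d, r, p, 2), (d, r, q, 16), (z, d, b, 29), (z, d, b, 4), (z, d, q, 20), (z, d, w, 26), (z, p, b, 29), (z, p, b, 4), (z, p, q, 20), (z, p, w, 26), (z, q, b, 29), (z, q, b, 4), (z, q, q, 20), (z, q, w, 26), (z, y, b, 29), (z, y, b, 4), (z, y, q, 20), (z, y, w, 26)}
π_{A, B, F} gives {(b, 29, z), (b, 33, d), (b, 4, z), (c, 30, d), (p, 2, d), (q, 16, d), (q, 20, z), (w, 26, z)} (12 duplicate(s) eliminated).

{(b, 29, z), (b, 33, d), (b, 4, z), (c, 30, d), (p, 2, d), (q, 16, d), (q, 20, z), (w, 26, z)}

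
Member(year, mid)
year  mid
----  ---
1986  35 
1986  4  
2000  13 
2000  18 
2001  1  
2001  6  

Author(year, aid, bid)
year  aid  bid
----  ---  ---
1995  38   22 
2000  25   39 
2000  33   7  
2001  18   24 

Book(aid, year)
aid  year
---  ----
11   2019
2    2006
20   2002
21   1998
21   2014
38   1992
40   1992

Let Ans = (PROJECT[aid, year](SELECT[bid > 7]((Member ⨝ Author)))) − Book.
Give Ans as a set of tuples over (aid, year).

Member ⋈ Author (natural join on year): {(2000, 13, 25, 39), (2000, 13, 33, 7), (2000, 18, 25, 39), (2000, 18, 33, 7), (2001, 1, 18, 24), (2001, 6, 18, 24)}
σ[bid > 7]: keep tuples satisfying bid > 7 → {(2000, 13, 25, 39), (2000, 18, 25, 39), (2001, 1, 18, 24), (2001, 6, 18, 24)}
π[aid, year]: project onto (aid, year) (2 duplicate(s) eliminated) → {(18, 2001), (25, 2000)}
Set difference of the two operands is {(18, 2001), (25, 2000)}.

{(18, 2001), (25, 2000)}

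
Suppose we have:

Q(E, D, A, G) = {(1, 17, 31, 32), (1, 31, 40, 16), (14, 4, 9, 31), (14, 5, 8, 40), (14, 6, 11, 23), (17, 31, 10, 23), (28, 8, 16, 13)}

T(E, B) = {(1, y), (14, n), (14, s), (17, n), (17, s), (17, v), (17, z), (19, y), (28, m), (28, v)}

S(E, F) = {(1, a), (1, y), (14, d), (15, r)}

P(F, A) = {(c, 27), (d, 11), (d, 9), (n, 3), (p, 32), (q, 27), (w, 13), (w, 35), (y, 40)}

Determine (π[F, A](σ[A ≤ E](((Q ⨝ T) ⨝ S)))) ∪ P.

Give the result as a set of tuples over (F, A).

{(c, 27), (d, 11), (d, 8), (d, 9), (n, 3), (p, 32), (q, 27), (w, 13), (w, 35), (y, 40)}

Natural join on E: {(1, 17, 31, 32, y), (1, 31, 40, 16, y), (14, 4, 9, 31, n), (14, 4, 9, 31, s), (14, 5, 8, 40, n), (14, 5, 8, 40, s), (14, 6, 11, 23, n), (14, 6, 11, 23, s), (17, 31, 10, 23, n), (17, 31, 10, 23, s), (17, 31, 10, 23, v), (17, 31, 10, 23, z), (28, 8, 16, 13, m), (28, 8, 16, 13, v)}
Natural join on E: {(1, 17, 31, 32, y, a), (1, 17, 31, 32, y, y), (1, 31, 40, 16, y, a), (1, 31, 40, 16, y, y), (14, 4, 9, 31, n, d), (14, 4, 9, 31, s, d), (14, 5, 8, 40, n, d), (14, 5, 8, 40, s, d), (14, 6, 11, 23, n, d), (14, 6, 11, 23, s, d)}
Filtering on A ≤ E leaves {(14, 4, 9, 31, n, d), (14, 4, 9, 31, s, d), (14, 5, 8, 40, n, d), (14, 5, 8, 40, s, d), (14, 6, 11, 23, n, d), (14, 6, 11, 23, s, d)}.
π[F, A]: project onto (F, A) (3 duplicate(s) eliminated) → {(d, 11), (d, 8), (d, 9)}
Union: {(d, 11), (d, 8), (d, 9)} with {(c, 27), (d, 11), (d, 9), (n, 3), (p, 32), (q, 27), (w, 13), (w, 35), (y, 40)} → {(c, 27), (d, 11), (d, 8), (d, 9), (n, 3), (p, 32), (q, 27), (w, 13), (w, 35), (y, 40)}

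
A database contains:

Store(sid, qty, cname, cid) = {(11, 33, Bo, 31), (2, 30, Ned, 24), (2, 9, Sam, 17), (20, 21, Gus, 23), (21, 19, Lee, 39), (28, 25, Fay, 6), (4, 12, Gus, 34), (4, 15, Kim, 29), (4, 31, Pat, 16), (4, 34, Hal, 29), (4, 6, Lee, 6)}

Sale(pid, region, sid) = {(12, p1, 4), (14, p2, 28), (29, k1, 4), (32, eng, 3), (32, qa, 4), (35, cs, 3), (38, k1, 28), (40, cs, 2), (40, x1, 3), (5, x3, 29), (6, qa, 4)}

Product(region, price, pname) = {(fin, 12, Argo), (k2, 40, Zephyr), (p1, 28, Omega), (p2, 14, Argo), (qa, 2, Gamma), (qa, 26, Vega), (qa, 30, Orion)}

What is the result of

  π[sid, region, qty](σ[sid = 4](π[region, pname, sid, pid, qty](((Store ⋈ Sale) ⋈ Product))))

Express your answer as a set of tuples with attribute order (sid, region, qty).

Natural join on sid: {(2, 30, Ned, 24, 40, cs), (2, 9, Sam, 17, 40, cs), (28, 25, Fay, 6, 14, p2), (28, 25, Fay, 6, 38, k1), (4, 12, Gus, 34, 12, p1), (4, 12, Gus, 34, 29, k1), (4, 12, Gus, 34, 32, qa), (4, 12, Gus, 34, 6, qa), (4, 15, Kim, 29, 12, p1), (4, 15, Kim, 29, 29, k1), (4, 15, Kim, 29, 32, qa), (4, 15, Kim, 29, 6, qa), (4, 31, Pat, 16, 12, p1), (4, 31, Pat, 16, 29, k1), (4, 31, Pat, 16, 32, qa), (4, 31, Pat, 16, 6, qa), (4, 34, Hal, 29, 12, p1), (4, 34, Hal, 29, 29, k1), (4, 34, Hal, 29, 32, qa), (4, 34, Hal, 29, 6, qa), (4, 6, Lee, 6, 12, p1), (4, 6, Lee, 6, 29, k1), (4, 6, Lee, 6, 32, qa), (4, 6, Lee, 6, 6, qa)}
Natural join on region: {(28, 25, Fay, 6, 14, p2, 14, Argo), (4, 12, Gus, 34, 12, p1, 28, Omega), (4, 12, Gus, 34, 32, qa, 2, Gamma), (4, 12, Gus, 34, 32, qa, 26, Vega), (4, 12, Gus, 34, 32, qa, 30, Orion), (4, 12, Gus, 34, 6, qa, 2, Gamma), (4, 12, Gus, 34, 6, qa, 26, Vega), (4, 12, Gus, 34, 6, qa, 30, Orion), (4, 15, Kim, 29, 12, p1, 28, Omega), (4, 15, Kim, 29, 32, qa, 2, Gamma), (4, 15, Kim, 29, 32, qa, 26, Vega), (4, 15, Kim, 29, 32, qa, 30, Orion), (4, 15, Kim, 29, 6, qa, 2, Gamma), (4, 15, Kim, 29, 6, qa, 26, Vega), (4, 15, Kim, 29, 6, qa, 30, Orion), (4, 31, Pat, 16, 12, p1, 28, Omega), (4, 31, Pat, 16, 32, qa, 2, Gamma), (4, 31, Pat, 16, 32, qa, 26, Vega), (4, 31, Pat, 16, 32, qa, 30, Orion), (4, 31, Pat, 16, 6, qa, 2, Gamma), (4, 31, Pat, 16, 6, qa, 26, Vega), (4, 31, Pat, 16, 6, qa, 30, Orion), (4, 34, Hal, 29, 12, p1, 28, Omega), (4, 34, Hal, 29, 32, qa, 2, Gamma), (4, 34, Hal, 29, 32, qa, 26, Vega), (4, 34, Hal, 29, 32, qa, 30, Orion), (4, 34, Hal, 29, 6, qa, 2, Gamma), (4, 34, Hal, 29, 6, qa, 26, Vega), (4, 34, Hal, 29, 6, qa, 30, Orion), (4, 6, Lee, 6, 12, p1, 28, Omega), (4, 6, Lee, 6, 32, qa, 2, Gamma), (4, 6, Lee, 6, 32, qa, 26, Vega), (4, 6, Lee, 6, 32, qa, 30, Orion), (4, 6, Lee, 6, 6, qa, 2, Gamma), (4, 6, Lee, 6, 6, qa, 26, Vega), (4, 6, Lee, 6, 6, qa, 30, Orion)}
Projecting to region, pname, sid, pid, qty: {(p1, Omega, 4, 12, 12), (p1, Omega, 4, 12, 15), (p1, Omega, 4, 12, 31), (p1, Omega, 4, 12, 34), (p1, Omega, 4, 12, 6), (p2, Argo, 28, 14, 25), (qa, Gamma, 4, 32, 12), (qa, Gamma, 4, 32, 15), (qa, Gamma, 4, 32, 31), (qa, Gamma, 4, 32, 34), (qa, Gamma, 4, 32, 6), (qa, Gamma, 4, 6, 12), (qa, Gamma, 4, 6, 15), (qa, Gamma, 4, 6, 31), (qa, Gamma, 4, 6, 34), (qa, Gamma, 4, 6, 6), (qa, Orion, 4, 32, 12), (qa, Orion, 4, 32, 15), (qa, Orion, 4, 32, 31), (qa, Orion, 4, 32, 34), (qa, Orion, 4, 32, 6), (qa, Orion, 4, 6, 12), (qa, Orion, 4, 6, 15), (qa, Orion, 4, 6, 31), (qa, Orion, 4, 6, 34), (qa, Orion, 4, 6, 6), (qa, Vega, 4, 32, 12), (qa, Vega, 4, 32, 15), (qa, Vega, 4, 32, 31), (qa, Vega, 4, 32, 34), (qa, Vega, 4, 32, 6), (qa, Vega, 4, 6, 12), (qa, Vega, 4, 6, 15), (qa, Vega, 4, 6, 31), (qa, Vega, 4, 6, 34), (qa, Vega, 4, 6, 6)}
Filtering on sid = 4 leaves {(p1, Omega, 4, 12, 12), (p1, Omega, 4, 12, 15), (p1, Omega, 4, 12, 31), (p1, Omega, 4, 12, 34), (p1, Omega, 4, 12, 6), (qa, Gamma, 4, 32, 12), (qa, Gamma, 4, 32, 15), (qa, Gamma, 4, 32, 31), (qa, Gamma, 4, 32, 34), (qa, Gamma, 4, 32, 6), (qa, Gamma, 4, 6, 12), (qa, Gamma, 4, 6, 15), (qa, Gamma, 4, 6, 31), (qa, Gamma, 4, 6, 34), (qa, Gamma, 4, 6, 6), (qa, Orion, 4, 32, 12), (qa, Orion, 4, 32, 15), (qa, Orion, 4, 32, 31), (qa, Orion, 4, 32, 34), (qa, Orion, 4, 32, 6), (qa, Orion, 4, 6, 12), (qa, Orion, 4, 6, 15), (qa, Orion, 4, 6, 31), (qa, Orion, 4, 6, 34), (qa, Orion, 4, 6, 6), (qa, Vega, 4, 32, 12), (qa, Vega, 4, 32, 15), (qa, Vega, 4, 32, 31), (qa, Vega, 4, 32, 34), (qa, Vega, 4, 32, 6), (qa, Vega, 4, 6, 12), (qa, Vega, 4, 6, 15), (qa, Vega, 4, 6, 31), (qa, Vega, 4, 6, 34), (qa, Vega, 4, 6, 6)}.
Projecting to sid, region, qty (25 duplicate(s) eliminated): {(4, p1, 12), (4, p1, 15), (4, p1, 31), (4, p1, 34), (4, p1, 6), (4, qa, 12), (4, qa, 15), (4, qa, 31), (4, qa, 34), (4, qa, 6)}

{(4, p1, 12), (4, p1, 15), (4, p1, 31), (4, p1, 34), (4, p1, 6), (4, qa, 12), (4, qa, 15), (4, qa, 31), (4, qa, 34), (4, qa, 6)}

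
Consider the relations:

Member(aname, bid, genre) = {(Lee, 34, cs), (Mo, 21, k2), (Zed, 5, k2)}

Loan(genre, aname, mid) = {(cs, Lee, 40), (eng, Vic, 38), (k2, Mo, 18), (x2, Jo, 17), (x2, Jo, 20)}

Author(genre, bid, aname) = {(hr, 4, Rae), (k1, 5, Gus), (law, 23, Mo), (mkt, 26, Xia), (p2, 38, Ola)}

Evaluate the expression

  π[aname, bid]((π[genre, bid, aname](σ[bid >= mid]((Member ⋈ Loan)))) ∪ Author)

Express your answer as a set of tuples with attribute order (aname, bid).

Member ⋈ Loan (natural join on aname, genre): {(Lee, 34, cs, 40), (Mo, 21, k2, 18)}
σ[bid >= mid]: keep tuples satisfying bid >= mid → {(Mo, 21, k2, 18)}
Keep only column(s) genre, bid, aname: {(k2, 21, Mo)}
Taking the union: {(hr, 4, Rae), (k1, 5, Gus), (k2, 21, Mo), (law, 23, Mo), (mkt, 26, Xia), (p2, 38, Ola)}
Keep only column(s) aname, bid: {(Gus, 5), (Mo, 21), (Mo, 23), (Ola, 38), (Rae, 4), (Xia, 26)}

{(Gus, 5), (Mo, 21), (Mo, 23), (Ola, 38), (Rae, 4), (Xia, 26)}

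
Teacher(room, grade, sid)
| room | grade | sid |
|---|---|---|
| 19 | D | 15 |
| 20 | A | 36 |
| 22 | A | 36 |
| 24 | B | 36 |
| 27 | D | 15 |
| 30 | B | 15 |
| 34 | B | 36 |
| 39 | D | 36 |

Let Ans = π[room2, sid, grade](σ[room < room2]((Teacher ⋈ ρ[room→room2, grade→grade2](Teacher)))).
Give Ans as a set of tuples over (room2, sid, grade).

{(22, 36, A), (24, 36, A), (27, 15, D), (30, 15, D), (34, 36, A), (34, 36, B), (39, 36, A), (39, 36, B)}

ρ[room→room2, grade→grade2]: schema becomes (room2, grade2, sid); tuples unchanged.
Joining Teacher and ρ[room→room2, grade→grade2](Teacher) on sid yields {(19, D, 15, 19, D), (19, D, 15, 27, D), (19, D, 15, 30, B), (20, A, 36, 20, A), (20, A, 36, 22, A), (20, A, 36, 24, B), (20, A, 36, 34, B), (20, A, 36, 39, D), (22, A, 36, 20, A), (22, A, 36, 22, A), (22, A, 36, 24, B), (22, A, 36, 34, B), (22, A, 36, 39, D), (24, B, 36, 20, A), (24, B, 36, 22, A), (24, B, 36, 24, B), (24, B, 36, 34, B), (24, B, 36, 39, D), (27, D, 15, 19, D), (27, D, 15, 27, D), (27, D, 15, 30, B), (30, B, 15, 19, D), (30, B, 15, 27, D), (30, B, 15, 30, B), (34, B, 36, 20, A), (34, B, 36, 22, A), (34, B, 36, 24, B), (34, B, 36, 34, B), (34, B, 36, 39, D), (39, D, 36, 20, A), (39, D, 36, 22, A), (39, D, 36, 24, B), (39, D, 36, 34, B), (39, D, 36, 39, D)}.
Filtering on room < room2 leaves {(19, D, 15, 27, D), (19, D, 15, 30, B), (20, A, 36, 22, A), (20, A, 36, 24, B), (20, A, 36, 34, B), (20, A, 36, 39, D), (22, A, 36, 24, B), (22, A, 36, 34, B), (22, A, 36, 39, D), (24, B, 36, 34, B), (24, B, 36, 39, D), (27, D, 15, 30, B), (34, B, 36, 39, D)}.
Projecting to room2, sid, grade (5 duplicate(s) eliminated): {(22, 36, A), (24, 36, A), (27, 15, D), (30, 15, D), (34, 36, A), (34, 36, B), (39, 36, A), (39, 36, B)}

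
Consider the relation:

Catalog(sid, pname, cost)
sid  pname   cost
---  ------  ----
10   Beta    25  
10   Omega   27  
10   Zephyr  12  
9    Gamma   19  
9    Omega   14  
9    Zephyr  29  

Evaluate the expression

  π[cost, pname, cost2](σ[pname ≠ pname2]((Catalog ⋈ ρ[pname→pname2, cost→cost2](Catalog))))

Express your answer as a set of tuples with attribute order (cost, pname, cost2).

ρ[pname→pname2, cost→cost2]: schema becomes (sid, pname2, cost2); tuples unchanged.
Natural join on sid: {(10, Beta, 25, Beta, 25), (10, Beta, 25, Omega, 27), (10, Beta, 25, Zephyr, 12), (10, Omega, 27, Beta, 25), (10, Omega, 27, Omega, 27), (10, Omega, 27, Zephyr, 12), (10, Zephyr, 12, Beta, 25), (10, Zephyr, 12, Omega, 27), (10, Zephyr, 12, Zephyr, 12), (9, Gamma, 19, Gamma, 19), (9, Gamma, 19, Omega, 14), (9, Gamma, 19, Zephyr, 29), (9, Omega, 14, Gamma, 19), (9, Omega, 14, Omega, 14), (9, Omega, 14, Zephyr, 29), (9, Zephyr, 29, Gamma, 19), (9, Zephyr, 29, Omega, 14), (9, Zephyr, 29, Zephyr, 29)}
σ[pname ≠ pname2]: keep tuples satisfying pname ≠ pname2 → {(10, Beta, 25, Omega, 27), (10, Beta, 25, Zephyr, 12), (10, Omega, 27, Beta, 25), (10, Omega, 27, Zephyr, 12), (10, Zephyr, 12, Beta, 25), (10, Zephyr, 12, Omega, 27), (9, Gamma, 19, Omega, 14), (9, Gamma, 19, Zephyr, 29), (9, Omega, 14, Gamma, 19), (9, Omega, 14, Zephyr, 29), (9, Zephyr, 29, Gamma, 19), (9, Zephyr, 29, Omega, 14)}
Projecting to cost, pname, cost2: {(12, Zephyr, 25), (12, Zephyr, 27), (14, Omega, 19), (14, Omega, 29), (19, Gamma, 14), (19, Gamma, 29), (25, Beta, 12), (25, Beta, 27), (27, Omega, 12), (27, Omega, 25), (29, Zephyr, 14), (29, Zephyr, 19)}

{(12, Zephyr, 25), (12, Zephyr, 27), (14, Omega, 19), (14, Omega, 29), (19, Gamma, 14), (19, Gamma, 29), (25, Beta, 12), (25, Beta, 27), (27, Omega, 12), (27, Omega, 25), (29, Zephyr, 14), (29, Zephyr, 19)}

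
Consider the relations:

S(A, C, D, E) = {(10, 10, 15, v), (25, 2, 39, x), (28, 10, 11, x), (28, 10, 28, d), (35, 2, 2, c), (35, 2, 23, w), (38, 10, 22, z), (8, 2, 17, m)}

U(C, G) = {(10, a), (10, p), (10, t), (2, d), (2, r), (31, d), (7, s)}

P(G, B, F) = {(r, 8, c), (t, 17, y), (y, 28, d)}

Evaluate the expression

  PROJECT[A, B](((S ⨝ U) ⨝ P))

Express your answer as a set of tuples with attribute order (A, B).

{(10, 17), (25, 8), (28, 17), (35, 8), (38, 17), (8, 8)}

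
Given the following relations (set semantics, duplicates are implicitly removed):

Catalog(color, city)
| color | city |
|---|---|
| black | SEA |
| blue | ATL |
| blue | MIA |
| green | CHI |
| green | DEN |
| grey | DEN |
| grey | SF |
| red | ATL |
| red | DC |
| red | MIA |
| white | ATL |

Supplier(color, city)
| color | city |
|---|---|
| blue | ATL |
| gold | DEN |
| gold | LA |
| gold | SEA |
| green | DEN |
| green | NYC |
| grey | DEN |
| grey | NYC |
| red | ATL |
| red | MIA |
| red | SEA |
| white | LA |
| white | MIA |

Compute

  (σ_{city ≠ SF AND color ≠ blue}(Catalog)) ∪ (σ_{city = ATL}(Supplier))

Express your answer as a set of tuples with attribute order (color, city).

Filtering on city ≠ SF AND color ≠ blue leaves {(black, SEA), (green, CHI), (green, DEN), (grey, DEN), (red, ATL), (red, DC), (red, MIA), (white, ATL)}.
Filtering on city = ATL leaves {(blue, ATL), (red, ATL)}.
Set union of the two operands is {(black, SEA), (blue, ATL), (green, CHI), (green, DEN), (grey, DEN), (red, ATL), (red, DC), (red, MIA), (white, ATL)}.

{(black, SEA), (blue, ATL), (green, CHI), (green, DEN), (grey, DEN), (red, ATL), (red, DC), (red, MIA), (white, ATL)}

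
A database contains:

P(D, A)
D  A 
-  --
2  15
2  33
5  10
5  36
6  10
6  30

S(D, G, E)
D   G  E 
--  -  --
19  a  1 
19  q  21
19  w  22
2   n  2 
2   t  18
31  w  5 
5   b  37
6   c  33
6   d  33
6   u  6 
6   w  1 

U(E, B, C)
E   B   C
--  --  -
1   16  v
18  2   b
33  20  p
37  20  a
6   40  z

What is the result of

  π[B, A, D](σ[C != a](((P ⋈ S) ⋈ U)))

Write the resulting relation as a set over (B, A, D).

P ⋈ S (natural join on D): {(2, 15, n, 2), (2, 15, t, 18), (2, 33, n, 2), (2, 33, t, 18), (5, 10, b, 37), (5, 36, b, 37), (6, 10, c, 33), (6, 10, d, 33), (6, 10, u, 6), (6, 10, w, 1), (6, 30, c, 33), (6, 30, d, 33), (6, 30, u, 6), (6, 30, w, 1)}
(P ⋈ S) ⋈ U (natural join on E): {(2, 15, t, 18, 2, b), (2, 33, t, 18, 2, b), (5, 10, b, 37, 20, a), (5, 36, b, 37, 20, a), (6, 10, c, 33, 20, p), (6, 10, d, 33, 20, p), (6, 10, u, 6, 40, z), (6, 10, w, 1, 16, v), (6, 30, c, 33, 20, p), (6, 30, d, 33, 20, p), (6, 30, u, 6, 40, z), (6, 30, w, 1, 16, v)}
σ[C != a]: keep tuples satisfying C != a → {(2, 15, t, 18, 2, b), (2, 33, t, 18, 2, b), (6, 10, c, 33, 20, p), (6, 10, d, 33, 20, p), (6, 10, u, 6, 40, z), (6, 10, w, 1, 16, v), (6, 30, c, 33, 20, p), (6, 30, d, 33, 20, p), (6, 30, u, 6, 40, z), (6, 30, w, 1, 16, v)}
Projecting to B, A, D (2 duplicate(s) eliminated): {(16, 10, 6), (16, 30, 6), (2, 15, 2), (2, 33, 2), (20, 10, 6), (20, 30, 6), (40, 10, 6), (40, 30, 6)}

{(16, 10, 6), (16, 30, 6), (2, 15, 2), (2, 33, 2), (20, 10, 6), (20, 30, 6), (40, 10, 6), (40, 30, 6)}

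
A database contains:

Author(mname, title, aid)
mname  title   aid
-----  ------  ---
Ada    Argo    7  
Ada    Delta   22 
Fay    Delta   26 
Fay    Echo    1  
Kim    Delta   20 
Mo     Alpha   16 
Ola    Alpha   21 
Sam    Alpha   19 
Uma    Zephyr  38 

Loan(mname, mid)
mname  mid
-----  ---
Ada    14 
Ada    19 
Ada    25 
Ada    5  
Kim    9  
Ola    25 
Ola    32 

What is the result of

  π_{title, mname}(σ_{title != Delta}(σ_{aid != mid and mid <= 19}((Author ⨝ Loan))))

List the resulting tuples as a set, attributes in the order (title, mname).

Author ⋈ Loan (natural join on mname): {(Ada, Argo, 7, 14), (Ada, Argo, 7, 19), (Ada, Argo, 7, 25), (Ada, Argo, 7, 5), (Ada, Delta, 22, 14), (Ada, Delta, 22, 19), (Ada, Delta, 22, 25), (Ada, Delta, 22, 5), (Kim, Delta, 20, 9), (Ola, Alpha, 21, 25), (Ola, Alpha, 21, 32)}
Selection aid != mid and mid <= 19: {(Ada, Argo, 7, 14), (Ada, Argo, 7, 19), (Ada, Argo, 7, 5), (Ada, Delta, 22, 14), (Ada, Delta, 22, 19), (Ada, Delta, 22, 5), (Kim, Delta, 20, 9)}
Selection title != Delta: {(Ada, Argo, 7, 14), (Ada, Argo, 7, 19), (Ada, Argo, 7, 5)}
Projecting to title, mname (2 duplicate(s) eliminated): {(Argo, Ada)}

{(Argo, Ada)}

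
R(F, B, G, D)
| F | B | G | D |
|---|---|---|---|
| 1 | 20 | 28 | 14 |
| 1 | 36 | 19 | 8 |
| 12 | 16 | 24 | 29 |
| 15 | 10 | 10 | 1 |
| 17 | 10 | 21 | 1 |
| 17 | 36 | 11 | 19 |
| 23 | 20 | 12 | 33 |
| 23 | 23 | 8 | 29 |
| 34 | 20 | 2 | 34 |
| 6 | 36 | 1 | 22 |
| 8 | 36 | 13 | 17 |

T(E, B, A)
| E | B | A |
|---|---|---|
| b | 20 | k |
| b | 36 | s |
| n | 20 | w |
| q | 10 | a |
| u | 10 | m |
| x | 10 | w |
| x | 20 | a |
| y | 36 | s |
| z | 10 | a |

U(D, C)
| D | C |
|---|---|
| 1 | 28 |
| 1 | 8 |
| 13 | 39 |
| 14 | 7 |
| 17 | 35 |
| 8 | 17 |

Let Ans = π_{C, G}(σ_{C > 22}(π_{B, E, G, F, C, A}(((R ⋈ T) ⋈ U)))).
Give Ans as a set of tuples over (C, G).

{(28, 10), (28, 21), (35, 13)}

Joining R and T on B yields {(1, 20, 28, 14, b, k), (1, 20, 28, 14, n, w), (1, 20, 28, 14, x, a), (1, 36, 19, 8, b, s), (1, 36, 19, 8, y, s), (15, 10, 10, 1, q, a), (15, 10, 10, 1, u, m), (15, 10, 10, 1, x, w), (15, 10, 10, 1, z, a), (17, 10, 21, 1, q, a), (17, 10, 21, 1, u, m), (17, 10, 21, 1, x, w), (17, 10, 21, 1, z, a), (17, 36, 11, 19, b, s), (17, 36, 11, 19, y, s), (23, 20, 12, 33, b, k), (23, 20, 12, 33, n, w), (23, 20, 12, 33, x, a), (34, 20, 2, 34, b, k), (34, 20, 2, 34, n, w), (34, 20, 2, 34, x, a), (6, 36, 1, 22, b, s), (6, 36, 1, 22, y, s), (8, 36, 13, 17, b, s), (8, 36, 13, 17, y, s)}.
Joining (R ⋈ T) and U on D yields {(1, 20, 28, 14, b, k, 7), (1, 20, 28, 14, n, w, 7), (1, 20, 28, 14, x, a, 7), (1, 36, 19, 8, b, s, 17), (1, 36, 19, 8, y, s, 17), (15, 10, 10, 1, q, a, 28), (15, 10, 10, 1, q, a, 8), (15, 10, 10, 1, u, m, 28), (15, 10, 10, 1, u, m, 8), (15, 10, 10, 1, x, w, 28), (15, 10, 10, 1, x, w, 8), (15, 10, 10, 1, z, a, 28), (15, 10, 10, 1, z, a, 8), (17, 10, 21, 1, q, a, 28), (17, 10, 21, 1, q, a, 8), (17, 10, 21, 1, u, m, 28), (17, 10, 21, 1, u, m, 8), (17, 10, 21, 1, x, w, 28), (17, 10, 21, 1, x, w, 8), (17, 10, 21, 1, z, a, 28), (17, 10, 21, 1, z, a, 8), (8, 36, 13, 17, b, s, 35), (8, 36, 13, 17, y, s, 35)}.
π[B, E, G, F, C, A]: project onto (B, E, G, F, C, A) → {(10, q, 10, 15, 28, a), (10, q, 10, 15, 8, a), (10, q, 21, 17, 28, a), (10, q, 21, 17, 8, a), (10, u, 10, 15, 28, m), (10, u, 10, 15, 8, m), (10, u, 21, 17, 28, m), (10, u, 21, 17, 8, m), (10, x, 10, 15, 28, w), (10, x, 10, 15, 8, w), (10, x, 21, 17, 28, w), (10, x, 21, 17, 8, w), (10, z, 10, 15, 28, a), (10, z, 10, 15, 8, a), (10, z, 21, 17, 28, a), (10, z, 21, 17, 8, a), (20, b, 28, 1, 7, k), (20, n, 28, 1, 7, w), (20, x, 28, 1, 7, a), (36, b, 13, 8, 35, s), (36, b, 19, 1, 17, s), (36, y, 13, 8, 35, s), (36, y, 19, 1, 17, s)}
Filtering on C > 22 leaves {(10, q, 10, 15, 28, a), (10, q, 21, 17, 28, a), (10, u, 10, 15, 28, m), (10, u, 21, 17, 28, m), (10, x, 10, 15, 28, w), (10, x, 21, 17, 28, w), (10, z, 10, 15, 28, a), (10, z, 21, 17, 28, a), (36, b, 13, 8, 35, s), (36, y, 13, 8, 35, s)}.
π[C, G]: project onto (C, G) (7 duplicate(s) eliminated) → {(28, 10), (28, 21), (35, 13)}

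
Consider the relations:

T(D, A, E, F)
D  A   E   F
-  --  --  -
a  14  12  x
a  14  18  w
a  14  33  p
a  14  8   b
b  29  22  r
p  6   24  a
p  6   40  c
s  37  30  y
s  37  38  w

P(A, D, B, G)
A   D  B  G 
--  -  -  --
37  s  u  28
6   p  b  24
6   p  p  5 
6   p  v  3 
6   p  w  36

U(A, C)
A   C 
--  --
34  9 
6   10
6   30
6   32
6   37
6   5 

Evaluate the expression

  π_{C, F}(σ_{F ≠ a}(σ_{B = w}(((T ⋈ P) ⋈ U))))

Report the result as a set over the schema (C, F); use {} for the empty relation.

{(10, c), (30, c), (32, c), (37, c), (5, c)}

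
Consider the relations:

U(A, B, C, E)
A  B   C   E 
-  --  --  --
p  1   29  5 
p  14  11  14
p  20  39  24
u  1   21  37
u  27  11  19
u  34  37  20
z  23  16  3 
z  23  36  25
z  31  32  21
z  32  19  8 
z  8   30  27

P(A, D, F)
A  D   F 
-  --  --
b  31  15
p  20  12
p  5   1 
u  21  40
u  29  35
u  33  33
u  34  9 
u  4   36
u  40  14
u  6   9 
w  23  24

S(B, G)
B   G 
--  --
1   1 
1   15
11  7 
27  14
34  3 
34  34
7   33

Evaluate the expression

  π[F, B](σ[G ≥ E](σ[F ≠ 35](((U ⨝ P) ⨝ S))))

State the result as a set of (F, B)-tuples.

{(1, 1), (12, 1), (14, 34), (33, 34), (36, 34), (40, 34), (9, 34)}

Natural join on A: {(p, 1, 29, 5, 20, 12), (p, 1, 29, 5, 5, 1), (p, 14, 11, 14, 20, 12), (p, 14, 11, 14, 5, 1), (p, 20, 39, 24, 20, 12), (p, 20, 39, 24, 5, 1), (u, 1, 21, 37, 21, 40), (u, 1, 21, 37, 29, 35), (u, 1, 21, 37, 33, 33), (u, 1, 21, 37, 34, 9), (u, 1, 21, 37, 4, 36), (u, 1, 21, 37, 40, 14), (u, 1, 21, 37, 6, 9), (u, 27, 11, 19, 21, 40), (u, 27, 11, 19, 29, 35), (u, 27, 11, 19, 33, 33), (u, 27, 11, 19, 34, 9), (u, 27, 11, 19, 4, 36), (u, 27, 11, 19, 40, 14), (u, 27, 11, 19, 6, 9), (u, 34, 37, 20, 21, 40), (u, 34, 37, 20, 29, 35), (u, 34, 37, 20, 33, 33), (u, 34, 37, 20, 34, 9), (u, 34, 37, 20, 4, 36), (u, 34, 37, 20, 40, 14), (u, 34, 37, 20, 6, 9)}
Natural join on B: {(p, 1, 29, 5, 20, 12, 1), (p, 1, 29, 5, 20, 12, 15), (p, 1, 29, 5, 5, 1, 1), (p, 1, 29, 5, 5, 1, 15), (u, 1, 21, 37, 21, 40, 1), (u, 1, 21, 37, 21, 40, 15), (u, 1, 21, 37, 29, 35, 1), (u, 1, 21, 37, 29, 35, 15), (u, 1, 21, 37, 33, 33, 1), (u, 1, 21, 37, 33, 33, 15), (u, 1, 21, 37, 34, 9, 1), (u, 1, 21, 37, 34, 9, 15), (u, 1, 21, 37, 4, 36, 1), (u, 1, 21, 37, 4, 36, 15), (u, 1, 21, 37, 40, 14, 1), (u, 1, 21, 37, 40, 14, 15), (u, 1, 21, 37, 6, 9, 1), (u, 1, 21, 37, 6, 9, 15), (u, 27, 11, 19, 21, 40, 14), (u, 27, 11, 19, 29, 35, 14), (u, 27, 11, 19, 33, 33, 14), (u, 27, 11, 19, 34, 9, 14), (u, 27, 11, 19, 4, 36, 14), (u, 27, 11, 19, 40, 14, 14), (u, 27, 11, 19, 6, 9, 14), (u, 34, 37, 20, 21, 40, 3), (u, 34, 37, 20, 21, 40, 34), (u, 34, 37, 20, 29, 35, 3), (u, 34, 37, 20, 29, 35, 34), (u, 34, 37, 20, 33, 33, 3), (u, 34, 37, 20, 33, 33, 34), (u, 34, 37, 20, 34, 9, 3), (u, 34, 37, 20, 34, 9, 34), (u, 34, 37, 20, 4, 36, 3), (u, 34, 37, 20, 4, 36, 34), (u, 34, 37, 20, 40, 14, 3), (u, 34, 37, 20, 40, 14, 34), (u, 34, 37, 20, 6, 9, 3), (u, 34, 37, 20, 6, 9, 34)}
Filtering on F ≠ 35 leaves {(p, 1, 29, 5, 20, 12, 1), (p, 1, 29, 5, 20, 12, 15), (p, 1, 29, 5, 5, 1, 1), (p, 1, 29, 5, 5, 1, 15), (u, 1, 21, 37, 21, 40, 1), (u, 1, 21, 37, 21, 40, 15), (u, 1, 21, 37, 33, 33, 1), (u, 1, 21, 37, 33, 33, 15), (u, 1, 21, 37, 34, 9, 1), (u, 1, 21, 37, 34, 9, 15), (u, 1, 21, 37, 4, 36, 1), (u, 1, 21, 37, 4, 36, 15), (u, 1, 21, 37, 40, 14, 1), (u, 1, 21, 37, 40, 14, 15), (u, 1, 21, 37, 6, 9, 1), (u, 1, 21, 37, 6, 9, 15), (u, 27, 11, 19, 21, 40, 14), (u, 27, 11, 19, 33, 33, 14), (u, 27, 11, 19, 34, 9, 14), (u, 27, 11, 19, 4, 36, 14), (u, 27, 11, 19, 40, 14, 14), (u, 27, 11, 19, 6, 9, 14), (u, 34, 37, 20, 21, 40, 3), (u, 34, 37, 20, 21, 40, 34), (u, 34, 37, 20, 33, 33, 3), (u, 34, 37, 20, 33, 33, 34), (u, 34, 37, 20, 34, 9, 3), (u, 34, 37, 20, 34, 9, 34), (u, 34, 37, 20, 4, 36, 3), (u, 34, 37, 20, 4, 36, 34), (u, 34, 37, 20, 40, 14, 3), (u, 34, 37, 20, 40, 14, 34), (u, 34, 37, 20, 6, 9, 3), (u, 34, 37, 20, 6, 9, 34)}.
Filtering on G ≥ E leaves {(p, 1, 29, 5, 20, 12, 15), (p, 1, 29, 5, 5, 1, 15), (u, 34, 37, 20, 21, 40, 34), (u, 34, 37, 20, 33, 33, 34), (u, 34, 37, 20, 34, 9, 34), (u, 34, 37, 20, 4, 36, 34), (u, 34, 37, 20, 40, 14, 34), (u, 34, 37, 20, 6, 9, 34)}.
π_{F, B} gives {(1, 1), (12, 1), (14, 34), (33, 34), (36, 34), (40, 34), (9, 34)} (1 duplicate(s) eliminated).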